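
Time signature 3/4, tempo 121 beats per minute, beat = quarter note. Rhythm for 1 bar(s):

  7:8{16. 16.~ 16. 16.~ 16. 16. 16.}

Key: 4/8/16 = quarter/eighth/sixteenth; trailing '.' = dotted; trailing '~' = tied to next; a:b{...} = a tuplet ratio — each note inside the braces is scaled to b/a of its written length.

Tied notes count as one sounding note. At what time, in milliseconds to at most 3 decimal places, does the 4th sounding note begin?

note 4 onset = 15/7b = 1062.574ms

1. 0.0ms @ 0 + 212.515ms (3/7)
2. 212.515ms @ 3/7 + 425.03ms (6/7)
3. 637.544ms @ 9/7 + 425.03ms (6/7)
4. 1062.574ms @ 15/7 + 212.515ms (3/7)
5. 1275.089ms @ 18/7 + 212.515ms (3/7)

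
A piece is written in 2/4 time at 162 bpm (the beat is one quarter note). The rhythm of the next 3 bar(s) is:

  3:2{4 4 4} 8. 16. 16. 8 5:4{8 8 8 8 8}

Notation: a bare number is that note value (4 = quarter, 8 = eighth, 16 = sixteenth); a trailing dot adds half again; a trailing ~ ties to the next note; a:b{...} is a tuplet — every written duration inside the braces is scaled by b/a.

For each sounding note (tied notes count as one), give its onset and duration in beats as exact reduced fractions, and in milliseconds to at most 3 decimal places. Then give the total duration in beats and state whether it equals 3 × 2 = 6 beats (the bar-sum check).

1) 0.0ms=0b +246.914ms=2/3b
2) 246.914ms=2/3b +246.914ms=2/3b
3) 493.827ms=4/3b +246.914ms=2/3b
4) 740.741ms=2b +277.778ms=3/4b
5) 1018.519ms=11/4b +138.889ms=3/8b
6) 1157.407ms=25/8b +138.889ms=3/8b
7) 1296.296ms=7/2b +185.185ms=1/2b
8) 1481.481ms=4b +148.148ms=2/5b
9) 1629.63ms=22/5b +148.148ms=2/5b
10) 1777.778ms=24/5b +148.148ms=2/5b
11) 1925.926ms=26/5b +148.148ms=2/5b
12) 2074.074ms=28/5b +148.148ms=2/5b
Σ=6b of 6 (162bpm 2/4) — PASS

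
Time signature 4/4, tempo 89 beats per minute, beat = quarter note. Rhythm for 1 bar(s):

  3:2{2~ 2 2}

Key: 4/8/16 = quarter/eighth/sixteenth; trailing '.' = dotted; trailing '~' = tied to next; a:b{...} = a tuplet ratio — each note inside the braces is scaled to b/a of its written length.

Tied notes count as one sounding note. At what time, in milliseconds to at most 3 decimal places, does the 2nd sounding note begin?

note 2 onset = 8/3b = 1797.753ms

1. 0.0ms @ 0 + 1797.753ms (8/3)
2. 1797.753ms @ 8/3 + 898.876ms (4/3)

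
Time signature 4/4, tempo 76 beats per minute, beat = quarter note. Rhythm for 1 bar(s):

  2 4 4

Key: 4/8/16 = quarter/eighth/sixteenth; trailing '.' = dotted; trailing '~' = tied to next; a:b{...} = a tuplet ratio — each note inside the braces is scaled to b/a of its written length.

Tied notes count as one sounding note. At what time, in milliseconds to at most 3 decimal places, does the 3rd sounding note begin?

1. 0.0ms @ 0 + 1578.947ms (2)
2. 1578.947ms @ 2 + 789.474ms (1)
3. 2368.421ms @ 3 + 789.474ms (1)

note 3 onset = 3b = 2368.421ms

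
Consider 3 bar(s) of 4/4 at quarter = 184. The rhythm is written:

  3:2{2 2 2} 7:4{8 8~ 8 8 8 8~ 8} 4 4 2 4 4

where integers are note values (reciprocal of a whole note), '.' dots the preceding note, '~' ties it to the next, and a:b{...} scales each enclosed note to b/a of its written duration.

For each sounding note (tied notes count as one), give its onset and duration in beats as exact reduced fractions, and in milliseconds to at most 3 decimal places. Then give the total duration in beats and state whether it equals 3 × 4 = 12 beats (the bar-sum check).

1) 0.0ms=0b +434.783ms=4/3b
2) 434.783ms=4/3b +434.783ms=4/3b
3) 869.565ms=8/3b +434.783ms=4/3b
4) 1304.348ms=4b +93.168ms=2/7b
5) 1397.516ms=30/7b +186.335ms=4/7b
6) 1583.851ms=34/7b +93.168ms=2/7b
7) 1677.019ms=36/7b +93.168ms=2/7b
8) 1770.186ms=38/7b +186.335ms=4/7b
9) 1956.522ms=6b +326.087ms=1b
10) 2282.609ms=7b +326.087ms=1b
11) 2608.696ms=8b +652.174ms=2b
12) 3260.87ms=10b +326.087ms=1b
13) 3586.957ms=11b +326.087ms=1b
Σ=12b of 12 (184bpm 4/4) — PASS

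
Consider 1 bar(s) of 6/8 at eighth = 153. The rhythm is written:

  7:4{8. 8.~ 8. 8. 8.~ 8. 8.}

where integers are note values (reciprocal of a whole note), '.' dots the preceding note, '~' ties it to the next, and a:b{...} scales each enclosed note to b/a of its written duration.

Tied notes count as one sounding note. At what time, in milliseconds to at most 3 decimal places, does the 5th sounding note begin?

note 5 onset = 36/7b = 2016.807ms

1. 0.0ms @ 0 + 336.134ms (6/7)
2. 336.134ms @ 6/7 + 672.269ms (12/7)
3. 1008.403ms @ 18/7 + 336.134ms (6/7)
4. 1344.538ms @ 24/7 + 672.269ms (12/7)
5. 2016.807ms @ 36/7 + 336.134ms (6/7)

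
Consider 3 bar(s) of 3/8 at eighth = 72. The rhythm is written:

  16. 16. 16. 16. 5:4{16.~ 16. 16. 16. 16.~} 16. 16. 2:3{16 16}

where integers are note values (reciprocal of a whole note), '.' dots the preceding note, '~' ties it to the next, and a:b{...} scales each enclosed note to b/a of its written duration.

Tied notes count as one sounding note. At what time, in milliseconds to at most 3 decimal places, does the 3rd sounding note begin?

note 3 onset = 3/2b = 1250.0ms

1. 0.0ms @ 0 + 625.0ms (3/4)
2. 625.0ms @ 3/4 + 625.0ms (3/4)
3. 1250.0ms @ 3/2 + 625.0ms (3/4)
4. 1875.0ms @ 9/4 + 625.0ms (3/4)
5. 2500.0ms @ 3 + 1000.0ms (6/5)
6. 3500.0ms @ 21/5 + 500.0ms (3/5)
7. 4000.0ms @ 24/5 + 500.0ms (3/5)
8. 4500.0ms @ 27/5 + 1125.0ms (27/20)
9. 5625.0ms @ 27/4 + 625.0ms (3/4)
10. 6250.0ms @ 15/2 + 625.0ms (3/4)
11. 6875.0ms @ 33/4 + 625.0ms (3/4)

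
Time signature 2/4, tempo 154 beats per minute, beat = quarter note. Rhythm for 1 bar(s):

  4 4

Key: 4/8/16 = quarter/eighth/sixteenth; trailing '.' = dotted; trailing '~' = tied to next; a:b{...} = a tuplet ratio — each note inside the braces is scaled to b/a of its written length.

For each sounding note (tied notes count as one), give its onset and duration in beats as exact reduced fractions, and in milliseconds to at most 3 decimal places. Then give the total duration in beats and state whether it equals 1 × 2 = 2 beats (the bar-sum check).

1) 0.0ms=0b +389.61ms=1b
2) 389.61ms=1b +389.61ms=1b
Σ=2b of 2 (154bpm 2/4) — PASS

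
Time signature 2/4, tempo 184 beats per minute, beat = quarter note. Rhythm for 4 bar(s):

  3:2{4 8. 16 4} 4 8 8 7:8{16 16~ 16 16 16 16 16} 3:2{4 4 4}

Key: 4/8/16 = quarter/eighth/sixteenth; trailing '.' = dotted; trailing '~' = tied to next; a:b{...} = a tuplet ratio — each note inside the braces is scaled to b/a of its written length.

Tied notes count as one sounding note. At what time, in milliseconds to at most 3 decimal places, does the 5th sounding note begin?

note 5 onset = 2b = 652.174ms

1. 0.0ms @ 0 + 217.391ms (2/3)
2. 217.391ms @ 2/3 + 163.043ms (1/2)
3. 380.435ms @ 7/6 + 54.348ms (1/6)
4. 434.783ms @ 4/3 + 217.391ms (2/3)
5. 652.174ms @ 2 + 326.087ms (1)
6. 978.261ms @ 3 + 163.043ms (1/2)
7. 1141.304ms @ 7/2 + 163.043ms (1/2)
8. 1304.348ms @ 4 + 93.168ms (2/7)
9. 1397.516ms @ 30/7 + 186.335ms (4/7)
10. 1583.851ms @ 34/7 + 93.168ms (2/7)
11. 1677.019ms @ 36/7 + 93.168ms (2/7)
12. 1770.186ms @ 38/7 + 93.168ms (2/7)
13. 1863.354ms @ 40/7 + 93.168ms (2/7)
14. 1956.522ms @ 6 + 217.391ms (2/3)
15. 2173.913ms @ 20/3 + 217.391ms (2/3)
16. 2391.304ms @ 22/3 + 217.391ms (2/3)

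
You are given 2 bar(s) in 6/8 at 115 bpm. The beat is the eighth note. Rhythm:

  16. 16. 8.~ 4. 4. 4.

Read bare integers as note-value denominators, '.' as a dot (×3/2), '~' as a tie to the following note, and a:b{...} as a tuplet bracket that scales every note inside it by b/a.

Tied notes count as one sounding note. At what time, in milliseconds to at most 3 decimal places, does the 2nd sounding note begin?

note 2 onset = 3/4b = 391.304ms

1. 0.0ms @ 0 + 391.304ms (3/4)
2. 391.304ms @ 3/4 + 391.304ms (3/4)
3. 782.609ms @ 3/2 + 2347.826ms (9/2)
4. 3130.435ms @ 6 + 1565.217ms (3)
5. 4695.652ms @ 9 + 1565.217ms (3)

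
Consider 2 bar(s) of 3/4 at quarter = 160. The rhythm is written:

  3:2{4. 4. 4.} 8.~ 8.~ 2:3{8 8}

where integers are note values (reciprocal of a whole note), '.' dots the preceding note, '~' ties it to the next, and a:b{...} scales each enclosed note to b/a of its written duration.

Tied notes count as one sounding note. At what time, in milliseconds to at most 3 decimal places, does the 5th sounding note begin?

1. 0.0ms @ 0 + 375.0ms (1)
2. 375.0ms @ 1 + 375.0ms (1)
3. 750.0ms @ 2 + 375.0ms (1)
4. 1125.0ms @ 3 + 843.75ms (9/4)
5. 1968.75ms @ 21/4 + 281.25ms (3/4)

note 5 onset = 21/4b = 1968.75ms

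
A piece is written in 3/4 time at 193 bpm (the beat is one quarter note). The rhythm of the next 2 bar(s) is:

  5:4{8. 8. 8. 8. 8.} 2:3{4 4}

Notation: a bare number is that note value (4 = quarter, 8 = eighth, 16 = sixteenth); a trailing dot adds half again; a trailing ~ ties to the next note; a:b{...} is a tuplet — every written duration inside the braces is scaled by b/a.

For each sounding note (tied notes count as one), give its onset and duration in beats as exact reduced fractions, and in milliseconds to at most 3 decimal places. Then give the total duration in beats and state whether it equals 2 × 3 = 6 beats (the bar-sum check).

1) 0.0ms=0b +186.528ms=3/5b
2) 186.528ms=3/5b +186.528ms=3/5b
3) 373.057ms=6/5b +186.528ms=3/5b
4) 559.585ms=9/5b +186.528ms=3/5b
5) 746.114ms=12/5b +186.528ms=3/5b
6) 932.642ms=3b +466.321ms=3/2b
7) 1398.964ms=9/2b +466.321ms=3/2b
Σ=6b of 6 (193bpm 3/4) — PASS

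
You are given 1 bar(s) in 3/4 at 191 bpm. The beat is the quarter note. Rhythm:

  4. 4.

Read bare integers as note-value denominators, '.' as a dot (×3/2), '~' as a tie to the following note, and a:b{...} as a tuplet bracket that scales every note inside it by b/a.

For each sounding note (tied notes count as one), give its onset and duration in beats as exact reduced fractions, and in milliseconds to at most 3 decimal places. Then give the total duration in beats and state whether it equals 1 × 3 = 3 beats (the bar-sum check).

1) 0.0ms=0b +471.204ms=3/2b
2) 471.204ms=3/2b +471.204ms=3/2b
Σ=3b of 3 (191bpm 3/4) — PASS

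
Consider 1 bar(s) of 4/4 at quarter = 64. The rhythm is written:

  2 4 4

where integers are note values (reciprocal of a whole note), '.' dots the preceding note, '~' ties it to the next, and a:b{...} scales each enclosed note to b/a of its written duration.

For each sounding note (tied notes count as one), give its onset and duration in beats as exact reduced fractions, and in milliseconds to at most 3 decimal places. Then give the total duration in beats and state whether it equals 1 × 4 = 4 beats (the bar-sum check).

1) 0.0ms=0b +1875.0ms=2b
2) 1875.0ms=2b +937.5ms=1b
3) 2812.5ms=3b +937.5ms=1b
Σ=4b of 4 (64bpm 4/4) — PASS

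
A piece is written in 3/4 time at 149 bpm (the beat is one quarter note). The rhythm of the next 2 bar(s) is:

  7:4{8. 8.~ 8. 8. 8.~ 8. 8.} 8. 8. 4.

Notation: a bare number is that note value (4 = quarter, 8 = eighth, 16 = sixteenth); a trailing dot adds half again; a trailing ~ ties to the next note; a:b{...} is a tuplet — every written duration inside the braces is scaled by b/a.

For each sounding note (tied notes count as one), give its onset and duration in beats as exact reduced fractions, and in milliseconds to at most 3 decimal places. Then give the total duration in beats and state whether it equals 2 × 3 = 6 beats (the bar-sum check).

1) 0.0ms=0b +172.579ms=3/7b
2) 172.579ms=3/7b +345.158ms=6/7b
3) 517.737ms=9/7b +172.579ms=3/7b
4) 690.316ms=12/7b +345.158ms=6/7b
5) 1035.475ms=18/7b +172.579ms=3/7b
6) 1208.054ms=3b +302.013ms=3/4b
7) 1510.067ms=15/4b +302.013ms=3/4b
8) 1812.081ms=9/2b +604.027ms=3/2b
Σ=6b of 6 (149bpm 3/4) — PASS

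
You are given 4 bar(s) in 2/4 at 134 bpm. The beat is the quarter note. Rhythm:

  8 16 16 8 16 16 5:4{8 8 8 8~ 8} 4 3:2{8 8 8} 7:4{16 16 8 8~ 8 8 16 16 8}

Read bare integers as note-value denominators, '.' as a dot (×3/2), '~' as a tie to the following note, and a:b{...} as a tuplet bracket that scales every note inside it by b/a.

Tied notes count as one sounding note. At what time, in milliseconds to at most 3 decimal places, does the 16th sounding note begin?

1. 0.0ms @ 0 + 223.881ms (1/2)
2. 223.881ms @ 1/2 + 111.94ms (1/4)
3. 335.821ms @ 3/4 + 111.94ms (1/4)
4. 447.761ms @ 1 + 223.881ms (1/2)
5. 671.642ms @ 3/2 + 111.94ms (1/4)
6. 783.582ms @ 7/4 + 111.94ms (1/4)
7. 895.522ms @ 2 + 179.104ms (2/5)
8. 1074.627ms @ 12/5 + 179.104ms (2/5)
9. 1253.731ms @ 14/5 + 179.104ms (2/5)
10. 1432.836ms @ 16/5 + 358.209ms (4/5)
11. 1791.045ms @ 4 + 447.761ms (1)
12. 2238.806ms @ 5 + 149.254ms (1/3)
13. 2388.06ms @ 16/3 + 149.254ms (1/3)
14. 2537.313ms @ 17/3 + 149.254ms (1/3)
15. 2686.567ms @ 6 + 63.966ms (1/7)
16. 2750.533ms @ 43/7 + 63.966ms (1/7)
17. 2814.499ms @ 44/7 + 127.932ms (2/7)
18. 2942.431ms @ 46/7 + 255.864ms (4/7)
19. 3198.294ms @ 50/7 + 127.932ms (2/7)
20. 3326.226ms @ 52/7 + 63.966ms (1/7)
21. 3390.192ms @ 53/7 + 63.966ms (1/7)
22. 3454.158ms @ 54/7 + 127.932ms (2/7)

note 16 onset = 43/7b = 2750.533ms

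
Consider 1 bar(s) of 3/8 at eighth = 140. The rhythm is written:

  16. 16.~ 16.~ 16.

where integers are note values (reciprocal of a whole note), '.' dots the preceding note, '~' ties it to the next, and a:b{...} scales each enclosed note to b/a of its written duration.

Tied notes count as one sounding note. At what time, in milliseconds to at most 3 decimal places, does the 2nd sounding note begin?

note 2 onset = 3/4b = 321.429ms

1. 0.0ms @ 0 + 321.429ms (3/4)
2. 321.429ms @ 3/4 + 964.286ms (9/4)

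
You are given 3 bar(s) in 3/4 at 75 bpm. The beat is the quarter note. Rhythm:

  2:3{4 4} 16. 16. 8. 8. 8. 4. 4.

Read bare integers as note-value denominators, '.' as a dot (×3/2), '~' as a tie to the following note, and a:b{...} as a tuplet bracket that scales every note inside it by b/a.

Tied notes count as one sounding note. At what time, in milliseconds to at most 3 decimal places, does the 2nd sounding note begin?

1. 0.0ms @ 0 + 1200.0ms (3/2)
2. 1200.0ms @ 3/2 + 1200.0ms (3/2)
3. 2400.0ms @ 3 + 300.0ms (3/8)
4. 2700.0ms @ 27/8 + 300.0ms (3/8)
5. 3000.0ms @ 15/4 + 600.0ms (3/4)
6. 3600.0ms @ 9/2 + 600.0ms (3/4)
7. 4200.0ms @ 21/4 + 600.0ms (3/4)
8. 4800.0ms @ 6 + 1200.0ms (3/2)
9. 6000.0ms @ 15/2 + 1200.0ms (3/2)

note 2 onset = 3/2b = 1200.0ms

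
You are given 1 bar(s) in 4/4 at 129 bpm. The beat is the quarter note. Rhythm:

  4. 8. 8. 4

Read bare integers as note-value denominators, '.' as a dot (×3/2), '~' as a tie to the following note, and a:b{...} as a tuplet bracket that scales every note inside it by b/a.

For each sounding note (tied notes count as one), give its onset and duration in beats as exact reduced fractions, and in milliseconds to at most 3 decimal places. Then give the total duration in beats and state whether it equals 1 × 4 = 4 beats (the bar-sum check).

1) 0.0ms=0b +697.674ms=3/2b
2) 697.674ms=3/2b +348.837ms=3/4b
3) 1046.512ms=9/4b +348.837ms=3/4b
4) 1395.349ms=3b +465.116ms=1b
Σ=4b of 4 (129bpm 4/4) — PASS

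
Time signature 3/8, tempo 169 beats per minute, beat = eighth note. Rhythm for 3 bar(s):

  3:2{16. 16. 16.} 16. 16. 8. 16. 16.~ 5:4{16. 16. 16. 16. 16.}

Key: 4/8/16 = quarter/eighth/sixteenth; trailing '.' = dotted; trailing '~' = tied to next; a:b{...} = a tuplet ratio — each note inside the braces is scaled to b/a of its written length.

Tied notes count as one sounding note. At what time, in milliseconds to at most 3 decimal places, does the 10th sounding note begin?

1. 0.0ms @ 0 + 177.515ms (1/2)
2. 177.515ms @ 1/2 + 177.515ms (1/2)
3. 355.03ms @ 1 + 177.515ms (1/2)
4. 532.544ms @ 3/2 + 266.272ms (3/4)
5. 798.817ms @ 9/4 + 266.272ms (3/4)
6. 1065.089ms @ 3 + 532.544ms (3/2)
7. 1597.633ms @ 9/2 + 266.272ms (3/4)
8. 1863.905ms @ 21/4 + 479.29ms (27/20)
9. 2343.195ms @ 33/5 + 213.018ms (3/5)
10. 2556.213ms @ 36/5 + 213.018ms (3/5)
11. 2769.231ms @ 39/5 + 213.018ms (3/5)
12. 2982.249ms @ 42/5 + 213.018ms (3/5)

note 10 onset = 36/5b = 2556.213ms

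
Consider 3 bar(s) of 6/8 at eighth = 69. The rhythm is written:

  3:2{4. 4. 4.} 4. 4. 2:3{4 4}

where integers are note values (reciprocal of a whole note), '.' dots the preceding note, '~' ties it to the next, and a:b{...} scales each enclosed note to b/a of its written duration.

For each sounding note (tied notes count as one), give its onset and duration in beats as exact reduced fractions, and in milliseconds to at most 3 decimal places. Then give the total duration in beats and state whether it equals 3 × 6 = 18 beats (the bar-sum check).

1) 0.0ms=0b +1739.13ms=2b
2) 1739.13ms=2b +1739.13ms=2b
3) 3478.261ms=4b +1739.13ms=2b
4) 5217.391ms=6b +2608.696ms=3b
5) 7826.087ms=9b +2608.696ms=3b
6) 10434.783ms=12b +2608.696ms=3b
7) 13043.478ms=15b +2608.696ms=3b
Σ=18b of 18 (69bpm 6/8) — PASS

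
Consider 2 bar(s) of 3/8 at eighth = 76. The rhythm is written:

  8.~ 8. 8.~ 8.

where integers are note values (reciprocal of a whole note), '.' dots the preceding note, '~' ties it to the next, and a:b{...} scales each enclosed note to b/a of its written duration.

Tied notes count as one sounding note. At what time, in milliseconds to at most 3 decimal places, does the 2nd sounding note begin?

1. 0.0ms @ 0 + 2368.421ms (3)
2. 2368.421ms @ 3 + 2368.421ms (3)

note 2 onset = 3b = 2368.421ms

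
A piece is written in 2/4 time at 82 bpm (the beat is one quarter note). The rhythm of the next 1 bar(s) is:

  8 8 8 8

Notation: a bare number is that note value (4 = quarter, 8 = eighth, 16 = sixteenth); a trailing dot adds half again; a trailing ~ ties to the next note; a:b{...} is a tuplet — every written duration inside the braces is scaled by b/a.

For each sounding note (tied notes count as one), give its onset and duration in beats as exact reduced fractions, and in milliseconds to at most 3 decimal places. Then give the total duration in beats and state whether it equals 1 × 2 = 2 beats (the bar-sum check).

1) 0.0ms=0b +365.854ms=1/2b
2) 365.854ms=1/2b +365.854ms=1/2b
3) 731.707ms=1b +365.854ms=1/2b
4) 1097.561ms=3/2b +365.854ms=1/2b
Σ=2b of 2 (82bpm 2/4) — PASS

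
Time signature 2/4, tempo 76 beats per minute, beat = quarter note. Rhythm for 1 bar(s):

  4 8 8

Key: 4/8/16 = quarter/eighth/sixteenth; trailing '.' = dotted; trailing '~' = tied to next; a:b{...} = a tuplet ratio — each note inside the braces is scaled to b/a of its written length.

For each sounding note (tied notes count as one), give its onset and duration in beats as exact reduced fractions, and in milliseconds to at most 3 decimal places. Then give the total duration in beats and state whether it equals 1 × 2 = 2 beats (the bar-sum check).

1) 0.0ms=0b +789.474ms=1b
2) 789.474ms=1b +394.737ms=1/2b
3) 1184.211ms=3/2b +394.737ms=1/2b
Σ=2b of 2 (76bpm 2/4) — PASS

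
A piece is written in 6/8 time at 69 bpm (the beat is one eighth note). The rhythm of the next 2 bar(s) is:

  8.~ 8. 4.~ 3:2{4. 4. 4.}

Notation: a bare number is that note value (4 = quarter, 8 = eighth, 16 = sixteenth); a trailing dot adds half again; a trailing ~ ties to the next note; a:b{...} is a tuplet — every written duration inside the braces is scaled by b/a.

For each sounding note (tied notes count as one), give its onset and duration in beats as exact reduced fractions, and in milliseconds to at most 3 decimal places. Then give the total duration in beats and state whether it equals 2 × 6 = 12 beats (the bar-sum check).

1) 0.0ms=0b +2608.696ms=3b
2) 2608.696ms=3b +4347.826ms=5b
3) 6956.522ms=8b +1739.13ms=2b
4) 8695.652ms=10b +1739.13ms=2b
Σ=12b of 12 (69bpm 6/8) — PASS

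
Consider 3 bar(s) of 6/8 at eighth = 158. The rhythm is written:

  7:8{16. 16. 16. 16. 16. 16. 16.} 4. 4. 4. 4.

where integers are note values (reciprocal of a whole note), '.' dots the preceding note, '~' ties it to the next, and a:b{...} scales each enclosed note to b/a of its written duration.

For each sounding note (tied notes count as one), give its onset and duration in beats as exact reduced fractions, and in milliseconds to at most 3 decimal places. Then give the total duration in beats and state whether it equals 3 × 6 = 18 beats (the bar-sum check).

1) 0.0ms=0b +325.497ms=6/7b
2) 325.497ms=6/7b +325.497ms=6/7b
3) 650.995ms=12/7b +325.497ms=6/7b
4) 976.492ms=18/7b +325.497ms=6/7b
5) 1301.989ms=24/7b +325.497ms=6/7b
6) 1627.486ms=30/7b +325.497ms=6/7b
7) 1952.984ms=36/7b +325.497ms=6/7b
8) 2278.481ms=6b +1139.241ms=3b
9) 3417.722ms=9b +1139.241ms=3b
10) 4556.962ms=12b +1139.241ms=3b
11) 5696.203ms=15b +1139.241ms=3b
Σ=18b of 18 (158bpm 6/8) — PASS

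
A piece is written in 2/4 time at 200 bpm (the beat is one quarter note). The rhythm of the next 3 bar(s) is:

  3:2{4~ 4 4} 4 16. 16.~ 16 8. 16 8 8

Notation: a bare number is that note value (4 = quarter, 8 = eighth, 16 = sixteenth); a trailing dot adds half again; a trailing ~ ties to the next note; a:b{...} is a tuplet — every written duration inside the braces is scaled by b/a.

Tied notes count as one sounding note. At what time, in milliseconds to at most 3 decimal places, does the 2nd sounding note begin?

note 2 onset = 4/3b = 400.0ms

1. 0.0ms @ 0 + 400.0ms (4/3)
2. 400.0ms @ 4/3 + 200.0ms (2/3)
3. 600.0ms @ 2 + 300.0ms (1)
4. 900.0ms @ 3 + 112.5ms (3/8)
5. 1012.5ms @ 27/8 + 187.5ms (5/8)
6. 1200.0ms @ 4 + 225.0ms (3/4)
7. 1425.0ms @ 19/4 + 75.0ms (1/4)
8. 1500.0ms @ 5 + 150.0ms (1/2)
9. 1650.0ms @ 11/2 + 150.0ms (1/2)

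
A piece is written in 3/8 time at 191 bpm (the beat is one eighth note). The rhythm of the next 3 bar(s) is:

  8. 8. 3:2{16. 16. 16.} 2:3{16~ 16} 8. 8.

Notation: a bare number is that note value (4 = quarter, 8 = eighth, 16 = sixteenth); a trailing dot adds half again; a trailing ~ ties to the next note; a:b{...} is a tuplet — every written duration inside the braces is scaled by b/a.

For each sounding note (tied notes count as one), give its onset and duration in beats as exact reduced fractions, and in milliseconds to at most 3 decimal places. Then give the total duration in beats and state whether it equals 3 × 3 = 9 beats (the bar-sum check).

1) 0.0ms=0b +471.204ms=3/2b
2) 471.204ms=3/2b +471.204ms=3/2b
3) 942.408ms=3b +157.068ms=1/2b
4) 1099.476ms=7/2b +157.068ms=1/2b
5) 1256.545ms=4b +157.068ms=1/2b
6) 1413.613ms=9/2b +471.204ms=3/2b
7) 1884.817ms=6b +471.204ms=3/2b
8) 2356.021ms=15/2b +471.204ms=3/2b
Σ=9b of 9 (191bpm 3/8) — PASS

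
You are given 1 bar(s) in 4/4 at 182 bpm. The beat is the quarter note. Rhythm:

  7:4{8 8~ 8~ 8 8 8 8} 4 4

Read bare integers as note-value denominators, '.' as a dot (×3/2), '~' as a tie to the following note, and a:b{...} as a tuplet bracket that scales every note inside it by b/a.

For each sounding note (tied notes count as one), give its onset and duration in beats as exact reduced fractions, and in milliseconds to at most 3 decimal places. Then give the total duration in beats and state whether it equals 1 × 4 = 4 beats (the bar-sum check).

1) 0.0ms=0b +94.192ms=2/7b
2) 94.192ms=2/7b +282.575ms=6/7b
3) 376.766ms=8/7b +94.192ms=2/7b
4) 470.958ms=10/7b +94.192ms=2/7b
5) 565.149ms=12/7b +94.192ms=2/7b
6) 659.341ms=2b +329.67ms=1b
7) 989.011ms=3b +329.67ms=1b
Σ=4b of 4 (182bpm 4/4) — PASS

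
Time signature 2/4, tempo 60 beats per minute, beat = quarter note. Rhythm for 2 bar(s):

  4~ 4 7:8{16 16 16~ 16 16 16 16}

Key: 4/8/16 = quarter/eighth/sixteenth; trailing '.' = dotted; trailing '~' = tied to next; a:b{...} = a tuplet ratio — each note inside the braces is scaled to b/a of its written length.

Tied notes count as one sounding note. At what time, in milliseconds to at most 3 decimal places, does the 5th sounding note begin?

1. 0.0ms @ 0 + 2000.0ms (2)
2. 2000.0ms @ 2 + 285.714ms (2/7)
3. 2285.714ms @ 16/7 + 285.714ms (2/7)
4. 2571.429ms @ 18/7 + 571.429ms (4/7)
5. 3142.857ms @ 22/7 + 285.714ms (2/7)
6. 3428.571ms @ 24/7 + 285.714ms (2/7)
7. 3714.286ms @ 26/7 + 285.714ms (2/7)

note 5 onset = 22/7b = 3142.857ms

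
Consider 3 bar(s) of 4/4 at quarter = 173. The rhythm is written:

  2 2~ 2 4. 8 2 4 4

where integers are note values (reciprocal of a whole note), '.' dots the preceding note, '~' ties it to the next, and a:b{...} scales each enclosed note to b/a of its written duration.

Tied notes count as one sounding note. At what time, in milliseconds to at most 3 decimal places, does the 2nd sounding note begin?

1. 0.0ms @ 0 + 693.642ms (2)
2. 693.642ms @ 2 + 1387.283ms (4)
3. 2080.925ms @ 6 + 520.231ms (3/2)
4. 2601.156ms @ 15/2 + 173.41ms (1/2)
5. 2774.566ms @ 8 + 693.642ms (2)
6. 3468.208ms @ 10 + 346.821ms (1)
7. 3815.029ms @ 11 + 346.821ms (1)

note 2 onset = 2b = 693.642ms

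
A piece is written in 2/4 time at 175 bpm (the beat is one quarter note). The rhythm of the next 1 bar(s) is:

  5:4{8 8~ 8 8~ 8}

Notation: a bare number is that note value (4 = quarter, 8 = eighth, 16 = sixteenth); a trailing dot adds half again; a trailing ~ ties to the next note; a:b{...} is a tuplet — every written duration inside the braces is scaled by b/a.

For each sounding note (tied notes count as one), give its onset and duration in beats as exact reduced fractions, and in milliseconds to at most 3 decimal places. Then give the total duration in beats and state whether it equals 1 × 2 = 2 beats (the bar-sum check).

1) 0.0ms=0b +137.143ms=2/5b
2) 137.143ms=2/5b +274.286ms=4/5b
3) 411.429ms=6/5b +274.286ms=4/5b
Σ=2b of 2 (175bpm 2/4) — PASS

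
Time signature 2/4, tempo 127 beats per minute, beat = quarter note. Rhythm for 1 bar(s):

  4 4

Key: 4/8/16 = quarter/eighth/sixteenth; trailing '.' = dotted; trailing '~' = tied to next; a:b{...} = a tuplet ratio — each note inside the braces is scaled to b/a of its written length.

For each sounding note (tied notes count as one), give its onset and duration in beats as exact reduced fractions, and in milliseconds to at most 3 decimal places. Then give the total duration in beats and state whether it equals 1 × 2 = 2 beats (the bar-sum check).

1) 0.0ms=0b +472.441ms=1b
2) 472.441ms=1b +472.441ms=1b
Σ=2b of 2 (127bpm 2/4) — PASS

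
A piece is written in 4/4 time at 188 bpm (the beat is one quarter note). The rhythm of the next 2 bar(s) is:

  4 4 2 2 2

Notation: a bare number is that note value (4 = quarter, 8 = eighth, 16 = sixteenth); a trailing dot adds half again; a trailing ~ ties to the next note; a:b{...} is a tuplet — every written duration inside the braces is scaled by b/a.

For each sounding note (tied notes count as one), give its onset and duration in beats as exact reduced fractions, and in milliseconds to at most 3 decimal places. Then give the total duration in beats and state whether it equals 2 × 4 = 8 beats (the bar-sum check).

1) 0.0ms=0b +319.149ms=1b
2) 319.149ms=1b +319.149ms=1b
3) 638.298ms=2b +638.298ms=2b
4) 1276.596ms=4b +638.298ms=2b
5) 1914.894ms=6b +638.298ms=2b
Σ=8b of 8 (188bpm 4/4) — PASS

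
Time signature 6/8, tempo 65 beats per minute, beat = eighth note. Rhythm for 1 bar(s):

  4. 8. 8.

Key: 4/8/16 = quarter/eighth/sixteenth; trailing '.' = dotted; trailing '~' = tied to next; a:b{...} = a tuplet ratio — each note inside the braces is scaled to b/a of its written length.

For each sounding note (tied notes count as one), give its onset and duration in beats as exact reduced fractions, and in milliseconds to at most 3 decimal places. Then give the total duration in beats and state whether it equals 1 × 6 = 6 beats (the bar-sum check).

1) 0.0ms=0b +2769.231ms=3b
2) 2769.231ms=3b +1384.615ms=3/2b
3) 4153.846ms=9/2b +1384.615ms=3/2b
Σ=6b of 6 (65bpm 6/8) — PASS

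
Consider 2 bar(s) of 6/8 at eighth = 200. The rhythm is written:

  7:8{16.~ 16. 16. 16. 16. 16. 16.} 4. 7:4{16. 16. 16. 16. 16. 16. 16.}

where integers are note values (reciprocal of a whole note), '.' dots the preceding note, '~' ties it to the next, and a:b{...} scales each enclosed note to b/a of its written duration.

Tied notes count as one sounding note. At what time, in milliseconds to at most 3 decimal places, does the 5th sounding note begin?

note 5 onset = 30/7b = 1285.714ms

1. 0.0ms @ 0 + 514.286ms (12/7)
2. 514.286ms @ 12/7 + 257.143ms (6/7)
3. 771.429ms @ 18/7 + 257.143ms (6/7)
4. 1028.571ms @ 24/7 + 257.143ms (6/7)
5. 1285.714ms @ 30/7 + 257.143ms (6/7)
6. 1542.857ms @ 36/7 + 257.143ms (6/7)
7. 1800.0ms @ 6 + 900.0ms (3)
8. 2700.0ms @ 9 + 128.571ms (3/7)
9. 2828.571ms @ 66/7 + 128.571ms (3/7)
10. 2957.143ms @ 69/7 + 128.571ms (3/7)
11. 3085.714ms @ 72/7 + 128.571ms (3/7)
12. 3214.286ms @ 75/7 + 128.571ms (3/7)
13. 3342.857ms @ 78/7 + 128.571ms (3/7)
14. 3471.429ms @ 81/7 + 128.571ms (3/7)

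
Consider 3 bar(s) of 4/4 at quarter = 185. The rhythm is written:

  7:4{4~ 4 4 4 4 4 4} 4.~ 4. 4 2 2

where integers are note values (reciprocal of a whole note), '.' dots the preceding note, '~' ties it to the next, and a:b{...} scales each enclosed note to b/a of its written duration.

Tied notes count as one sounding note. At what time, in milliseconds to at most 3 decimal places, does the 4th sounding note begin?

note 4 onset = 16/7b = 741.313ms

1. 0.0ms @ 0 + 370.656ms (8/7)
2. 370.656ms @ 8/7 + 185.328ms (4/7)
3. 555.985ms @ 12/7 + 185.328ms (4/7)
4. 741.313ms @ 16/7 + 185.328ms (4/7)
5. 926.641ms @ 20/7 + 185.328ms (4/7)
6. 1111.969ms @ 24/7 + 185.328ms (4/7)
7. 1297.297ms @ 4 + 972.973ms (3)
8. 2270.27ms @ 7 + 324.324ms (1)
9. 2594.595ms @ 8 + 648.649ms (2)
10. 3243.243ms @ 10 + 648.649ms (2)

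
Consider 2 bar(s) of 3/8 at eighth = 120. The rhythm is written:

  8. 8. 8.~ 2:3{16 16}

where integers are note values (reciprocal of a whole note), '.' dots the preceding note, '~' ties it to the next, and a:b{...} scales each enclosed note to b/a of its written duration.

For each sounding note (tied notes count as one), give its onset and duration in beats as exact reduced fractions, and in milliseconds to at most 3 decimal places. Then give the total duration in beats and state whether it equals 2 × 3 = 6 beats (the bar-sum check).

1) 0.0ms=0b +750.0ms=3/2b
2) 750.0ms=3/2b +750.0ms=3/2b
3) 1500.0ms=3b +1125.0ms=9/4b
4) 2625.0ms=21/4b +375.0ms=3/4b
Σ=6b of 6 (120bpm 3/8) — PASS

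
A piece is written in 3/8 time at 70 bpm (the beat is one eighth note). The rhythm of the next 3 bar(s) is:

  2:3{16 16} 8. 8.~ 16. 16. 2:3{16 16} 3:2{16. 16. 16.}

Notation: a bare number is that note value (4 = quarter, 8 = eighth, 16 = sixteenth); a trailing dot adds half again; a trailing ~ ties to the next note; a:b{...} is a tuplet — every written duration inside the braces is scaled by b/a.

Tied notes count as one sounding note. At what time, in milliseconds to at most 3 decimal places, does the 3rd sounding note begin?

1. 0.0ms @ 0 + 642.857ms (3/4)
2. 642.857ms @ 3/4 + 642.857ms (3/4)
3. 1285.714ms @ 3/2 + 1285.714ms (3/2)
4. 2571.429ms @ 3 + 1928.571ms (9/4)
5. 4500.0ms @ 21/4 + 642.857ms (3/4)
6. 5142.857ms @ 6 + 642.857ms (3/4)
7. 5785.714ms @ 27/4 + 642.857ms (3/4)
8. 6428.571ms @ 15/2 + 428.571ms (1/2)
9. 6857.143ms @ 8 + 428.571ms (1/2)
10. 7285.714ms @ 17/2 + 428.571ms (1/2)

note 3 onset = 3/2b = 1285.714ms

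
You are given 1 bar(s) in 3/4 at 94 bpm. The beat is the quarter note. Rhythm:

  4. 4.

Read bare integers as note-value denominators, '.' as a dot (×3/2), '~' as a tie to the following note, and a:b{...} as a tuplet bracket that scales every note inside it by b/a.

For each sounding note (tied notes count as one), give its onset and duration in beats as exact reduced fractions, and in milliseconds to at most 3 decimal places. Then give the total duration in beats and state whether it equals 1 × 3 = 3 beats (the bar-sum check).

1) 0.0ms=0b +957.447ms=3/2b
2) 957.447ms=3/2b +957.447ms=3/2b
Σ=3b of 3 (94bpm 3/4) — PASS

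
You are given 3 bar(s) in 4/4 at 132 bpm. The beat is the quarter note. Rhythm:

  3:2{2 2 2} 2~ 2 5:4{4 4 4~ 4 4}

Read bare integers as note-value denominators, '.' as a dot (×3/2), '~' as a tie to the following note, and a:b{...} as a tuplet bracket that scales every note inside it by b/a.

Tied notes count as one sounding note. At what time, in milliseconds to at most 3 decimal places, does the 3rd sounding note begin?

note 3 onset = 8/3b = 1212.121ms

1. 0.0ms @ 0 + 606.061ms (4/3)
2. 606.061ms @ 4/3 + 606.061ms (4/3)
3. 1212.121ms @ 8/3 + 606.061ms (4/3)
4. 1818.182ms @ 4 + 1818.182ms (4)
5. 3636.364ms @ 8 + 363.636ms (4/5)
6. 4000.0ms @ 44/5 + 363.636ms (4/5)
7. 4363.636ms @ 48/5 + 727.273ms (8/5)
8. 5090.909ms @ 56/5 + 363.636ms (4/5)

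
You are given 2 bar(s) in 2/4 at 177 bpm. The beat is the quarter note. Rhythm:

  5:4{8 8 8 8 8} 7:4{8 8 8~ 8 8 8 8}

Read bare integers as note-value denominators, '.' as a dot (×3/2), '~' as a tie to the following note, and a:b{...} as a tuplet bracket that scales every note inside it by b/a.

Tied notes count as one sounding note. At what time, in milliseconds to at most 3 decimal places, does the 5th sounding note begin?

note 5 onset = 8/5b = 542.373ms

1. 0.0ms @ 0 + 135.593ms (2/5)
2. 135.593ms @ 2/5 + 135.593ms (2/5)
3. 271.186ms @ 4/5 + 135.593ms (2/5)
4. 406.78ms @ 6/5 + 135.593ms (2/5)
5. 542.373ms @ 8/5 + 135.593ms (2/5)
6. 677.966ms @ 2 + 96.852ms (2/7)
7. 774.818ms @ 16/7 + 96.852ms (2/7)
8. 871.671ms @ 18/7 + 193.705ms (4/7)
9. 1065.375ms @ 22/7 + 96.852ms (2/7)
10. 1162.228ms @ 24/7 + 96.852ms (2/7)
11. 1259.08ms @ 26/7 + 96.852ms (2/7)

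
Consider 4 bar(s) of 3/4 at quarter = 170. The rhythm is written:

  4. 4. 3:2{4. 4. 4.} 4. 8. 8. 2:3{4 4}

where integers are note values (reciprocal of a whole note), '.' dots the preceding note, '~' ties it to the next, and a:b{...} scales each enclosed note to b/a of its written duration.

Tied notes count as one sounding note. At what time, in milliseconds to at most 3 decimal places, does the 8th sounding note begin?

note 8 onset = 33/4b = 2911.765ms

1. 0.0ms @ 0 + 529.412ms (3/2)
2. 529.412ms @ 3/2 + 529.412ms (3/2)
3. 1058.824ms @ 3 + 352.941ms (1)
4. 1411.765ms @ 4 + 352.941ms (1)
5. 1764.706ms @ 5 + 352.941ms (1)
6. 2117.647ms @ 6 + 529.412ms (3/2)
7. 2647.059ms @ 15/2 + 264.706ms (3/4)
8. 2911.765ms @ 33/4 + 264.706ms (3/4)
9. 3176.471ms @ 9 + 529.412ms (3/2)
10. 3705.882ms @ 21/2 + 529.412ms (3/2)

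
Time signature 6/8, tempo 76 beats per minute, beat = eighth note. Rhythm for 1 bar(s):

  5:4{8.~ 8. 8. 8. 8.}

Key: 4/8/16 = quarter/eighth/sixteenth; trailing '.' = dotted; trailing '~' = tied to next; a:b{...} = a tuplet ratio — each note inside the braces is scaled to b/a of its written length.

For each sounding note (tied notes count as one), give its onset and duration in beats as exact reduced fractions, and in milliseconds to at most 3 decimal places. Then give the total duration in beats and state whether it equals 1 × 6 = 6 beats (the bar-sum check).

1) 0.0ms=0b +1894.737ms=12/5b
2) 1894.737ms=12/5b +947.368ms=6/5b
3) 2842.105ms=18/5b +947.368ms=6/5b
4) 3789.474ms=24/5b +947.368ms=6/5b
Σ=6b of 6 (76bpm 6/8) — PASS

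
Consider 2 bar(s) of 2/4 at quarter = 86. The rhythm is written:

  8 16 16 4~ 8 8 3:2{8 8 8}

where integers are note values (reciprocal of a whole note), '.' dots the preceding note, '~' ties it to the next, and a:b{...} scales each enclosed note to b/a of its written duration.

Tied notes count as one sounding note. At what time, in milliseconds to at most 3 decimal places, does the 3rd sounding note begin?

1. 0.0ms @ 0 + 348.837ms (1/2)
2. 348.837ms @ 1/2 + 174.419ms (1/4)
3. 523.256ms @ 3/4 + 174.419ms (1/4)
4. 697.674ms @ 1 + 1046.512ms (3/2)
5. 1744.186ms @ 5/2 + 348.837ms (1/2)
6. 2093.023ms @ 3 + 232.558ms (1/3)
7. 2325.581ms @ 10/3 + 232.558ms (1/3)
8. 2558.14ms @ 11/3 + 232.558ms (1/3)

note 3 onset = 3/4b = 523.256ms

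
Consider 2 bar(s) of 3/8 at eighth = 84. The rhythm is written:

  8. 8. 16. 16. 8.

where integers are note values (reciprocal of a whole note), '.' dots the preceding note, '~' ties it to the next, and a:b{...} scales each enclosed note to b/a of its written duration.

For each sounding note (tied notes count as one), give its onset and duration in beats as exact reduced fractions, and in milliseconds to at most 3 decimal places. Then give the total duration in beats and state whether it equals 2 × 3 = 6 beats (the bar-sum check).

1) 0.0ms=0b +1071.429ms=3/2b
2) 1071.429ms=3/2b +1071.429ms=3/2b
3) 2142.857ms=3b +535.714ms=3/4b
4) 2678.571ms=15/4b +535.714ms=3/4b
5) 3214.286ms=9/2b +1071.429ms=3/2b
Σ=6b of 6 (84bpm 3/8) — PASS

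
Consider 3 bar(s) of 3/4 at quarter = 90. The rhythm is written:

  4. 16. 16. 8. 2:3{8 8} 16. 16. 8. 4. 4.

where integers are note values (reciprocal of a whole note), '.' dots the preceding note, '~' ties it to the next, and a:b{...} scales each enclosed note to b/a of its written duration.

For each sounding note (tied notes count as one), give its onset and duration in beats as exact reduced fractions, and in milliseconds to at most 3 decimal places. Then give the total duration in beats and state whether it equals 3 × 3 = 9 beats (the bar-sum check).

1) 0.0ms=0b +1000.0ms=3/2b
2) 1000.0ms=3/2b +250.0ms=3/8b
3) 1250.0ms=15/8b +250.0ms=3/8b
4) 1500.0ms=9/4b +500.0ms=3/4b
5) 2000.0ms=3b +500.0ms=3/4b
6) 2500.0ms=15/4b +500.0ms=3/4b
7) 3000.0ms=9/2b +250.0ms=3/8b
8) 3250.0ms=39/8b +250.0ms=3/8b
9) 3500.0ms=21/4b +500.0ms=3/4b
10) 4000.0ms=6b +1000.0ms=3/2b
11) 5000.0ms=15/2b +1000.0ms=3/2b
Σ=9b of 9 (90bpm 3/4) — PASS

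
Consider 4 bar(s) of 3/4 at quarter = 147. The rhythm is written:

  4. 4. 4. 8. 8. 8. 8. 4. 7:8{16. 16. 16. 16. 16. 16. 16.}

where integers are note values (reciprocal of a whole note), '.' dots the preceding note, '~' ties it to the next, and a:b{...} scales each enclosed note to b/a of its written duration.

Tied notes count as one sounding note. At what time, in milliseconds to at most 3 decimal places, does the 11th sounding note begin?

note 11 onset = 69/7b = 4023.324ms

1. 0.0ms @ 0 + 612.245ms (3/2)
2. 612.245ms @ 3/2 + 612.245ms (3/2)
3. 1224.49ms @ 3 + 612.245ms (3/2)
4. 1836.735ms @ 9/2 + 306.122ms (3/4)
5. 2142.857ms @ 21/4 + 306.122ms (3/4)
6. 2448.98ms @ 6 + 306.122ms (3/4)
7. 2755.102ms @ 27/4 + 306.122ms (3/4)
8. 3061.224ms @ 15/2 + 612.245ms (3/2)
9. 3673.469ms @ 9 + 174.927ms (3/7)
10. 3848.397ms @ 66/7 + 174.927ms (3/7)
11. 4023.324ms @ 69/7 + 174.927ms (3/7)
12. 4198.251ms @ 72/7 + 174.927ms (3/7)
13. 4373.178ms @ 75/7 + 174.927ms (3/7)
14. 4548.105ms @ 78/7 + 174.927ms (3/7)
15. 4723.032ms @ 81/7 + 174.927ms (3/7)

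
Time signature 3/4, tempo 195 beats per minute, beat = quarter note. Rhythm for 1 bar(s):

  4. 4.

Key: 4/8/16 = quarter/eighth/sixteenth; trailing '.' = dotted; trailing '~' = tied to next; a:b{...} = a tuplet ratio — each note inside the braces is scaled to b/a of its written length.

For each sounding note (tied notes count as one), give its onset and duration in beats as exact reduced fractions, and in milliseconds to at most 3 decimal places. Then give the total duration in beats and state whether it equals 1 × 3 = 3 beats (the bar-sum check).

1) 0.0ms=0b +461.538ms=3/2b
2) 461.538ms=3/2b +461.538ms=3/2b
Σ=3b of 3 (195bpm 3/4) — PASS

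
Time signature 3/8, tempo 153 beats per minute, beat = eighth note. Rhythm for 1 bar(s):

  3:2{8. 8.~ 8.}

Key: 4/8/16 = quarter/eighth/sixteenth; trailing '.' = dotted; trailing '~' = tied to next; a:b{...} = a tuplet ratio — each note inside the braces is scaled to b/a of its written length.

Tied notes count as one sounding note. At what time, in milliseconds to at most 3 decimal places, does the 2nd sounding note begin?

note 2 onset = 1b = 392.157ms

1. 0.0ms @ 0 + 392.157ms (1)
2. 392.157ms @ 1 + 784.314ms (2)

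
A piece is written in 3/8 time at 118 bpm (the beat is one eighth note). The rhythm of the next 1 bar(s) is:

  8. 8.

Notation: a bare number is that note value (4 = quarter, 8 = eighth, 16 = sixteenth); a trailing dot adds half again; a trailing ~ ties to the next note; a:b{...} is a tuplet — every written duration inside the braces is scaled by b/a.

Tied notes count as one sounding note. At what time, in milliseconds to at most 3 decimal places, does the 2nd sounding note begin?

note 2 onset = 3/2b = 762.712ms

1. 0.0ms @ 0 + 762.712ms (3/2)
2. 762.712ms @ 3/2 + 762.712ms (3/2)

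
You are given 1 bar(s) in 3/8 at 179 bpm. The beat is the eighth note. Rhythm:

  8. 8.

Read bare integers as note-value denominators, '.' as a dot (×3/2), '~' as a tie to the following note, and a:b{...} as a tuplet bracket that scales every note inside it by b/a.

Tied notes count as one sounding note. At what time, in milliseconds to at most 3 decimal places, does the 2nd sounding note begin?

1. 0.0ms @ 0 + 502.793ms (3/2)
2. 502.793ms @ 3/2 + 502.793ms (3/2)

note 2 onset = 3/2b = 502.793ms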